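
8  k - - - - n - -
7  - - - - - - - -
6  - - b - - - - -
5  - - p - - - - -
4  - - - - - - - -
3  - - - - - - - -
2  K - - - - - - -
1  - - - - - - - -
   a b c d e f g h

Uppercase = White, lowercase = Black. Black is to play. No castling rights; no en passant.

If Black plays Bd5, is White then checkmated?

After Bd5: white king on a2; in check: yes, from the black bishop on d5.
White has 4 legal replies: Ka3, Kb2, Kb1, Ka1.
In check but a legal move exists → not checkmate.

no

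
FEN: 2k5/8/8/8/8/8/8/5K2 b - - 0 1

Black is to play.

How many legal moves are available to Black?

5

Black to move; king on c8.
In check: no.
Legal moves: Kd8, Kb8, Kd7, Kc7, Kb7.
Count: 5.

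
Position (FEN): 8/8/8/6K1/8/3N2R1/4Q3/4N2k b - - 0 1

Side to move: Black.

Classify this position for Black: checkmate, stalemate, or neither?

stalemate

Black to move; black king on h1.
In check: no.
King squares — g1: attacked by Rg3; g2: attacked by Ne1; h2: attacked by Qe2.
Legal moves for Black: none.
Not in check and no legal moves → stalemate.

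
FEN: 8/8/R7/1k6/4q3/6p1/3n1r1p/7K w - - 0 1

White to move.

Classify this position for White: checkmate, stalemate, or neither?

White to move; white king on h1.
In check: yes, from the black queen on e4.
King squares — g1: attacked by Ph2; g2: attacked by Rf2; h2: attacked by Rf2.
Legal moves for White: none.
In check with no legal moves → checkmate.

checkmate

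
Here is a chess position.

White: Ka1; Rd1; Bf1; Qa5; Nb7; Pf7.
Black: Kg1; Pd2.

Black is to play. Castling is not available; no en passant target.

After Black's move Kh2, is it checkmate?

After Kh2: white king on a1; in check: no.
White is not in check, so this cannot be checkmate.

no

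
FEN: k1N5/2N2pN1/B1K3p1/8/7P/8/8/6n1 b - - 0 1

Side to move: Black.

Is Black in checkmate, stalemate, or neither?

Black to move; black king on a8.
In check: yes, from the white knight on c7.
Legal moves for Black: Kb8.
Black is in check but has 1 legal move → neither.

neither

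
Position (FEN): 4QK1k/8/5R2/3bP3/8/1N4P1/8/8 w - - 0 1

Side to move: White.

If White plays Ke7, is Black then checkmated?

no

After Ke7: black king on h8; in check: yes, from the white queen on e8.
Black has 3 legal replies: Kh7, Kg7, Bg8.
In check but a legal move exists → not checkmate.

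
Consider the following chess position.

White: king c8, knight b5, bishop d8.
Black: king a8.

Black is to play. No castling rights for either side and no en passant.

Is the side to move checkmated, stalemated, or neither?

stalemate

Black to move; black king on a8.
In check: no.
King squares — a7: attacked by Nb5; b7: attacked by Kc8; b8: attacked by Kc8.
Legal moves for Black: none.
Not in check and no legal moves → stalemate.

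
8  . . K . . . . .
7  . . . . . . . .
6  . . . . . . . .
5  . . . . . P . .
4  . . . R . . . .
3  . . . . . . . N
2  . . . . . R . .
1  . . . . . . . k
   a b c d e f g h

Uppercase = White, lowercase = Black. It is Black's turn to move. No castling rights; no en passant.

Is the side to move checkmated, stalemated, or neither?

Black to move; black king on h1.
In check: no.
King squares — g1: attacked by Nh3; g2: attacked by Rf2; h2: attacked by Rf2.
Legal moves for Black: none.
Not in check and no legal moves → stalemate.

stalemate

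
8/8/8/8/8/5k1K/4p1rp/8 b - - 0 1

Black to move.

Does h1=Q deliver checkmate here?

After h1=Q: white king on h3; in check: yes, from the black queen on h1.
King squares — g2: attacked by Qh1; h2: attacked by Qh1; g3: attacked by Rg2; g4: attacked by Rg2; h4: attacked by Qh1.
White has no legal moves → checkmate.

yes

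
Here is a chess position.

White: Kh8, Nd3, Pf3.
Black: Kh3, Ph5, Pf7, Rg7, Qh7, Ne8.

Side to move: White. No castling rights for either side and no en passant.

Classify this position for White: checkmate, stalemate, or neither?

White to move; white king on h8.
In check: yes, from the black queen on h7.
King squares — g7: attacked by Qh7; h7: attacked by Rg7; g8: attacked by Rg7.
Legal moves for White: none.
In check with no legal moves → checkmate.

checkmate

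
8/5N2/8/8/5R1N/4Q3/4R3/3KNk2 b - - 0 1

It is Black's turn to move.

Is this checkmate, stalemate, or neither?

checkmate

Black to move; black king on f1.
In check: yes, from the white rook on f4.
King squares — e1: attacked by Kd1; g1: attacked by Qe3; e2: attacked by Kd1; f2: attacked by Re2; g2: attacked by Ne1.
Legal moves for Black: none.
In check with no legal moves → checkmate.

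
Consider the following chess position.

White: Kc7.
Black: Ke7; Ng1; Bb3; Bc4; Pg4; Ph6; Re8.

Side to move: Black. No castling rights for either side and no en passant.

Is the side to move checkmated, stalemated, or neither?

neither

Black to move; black king on e7.
In check: no.
Legal moves for Black include: Rh8, Rg8, Rf8, Rd8, Rc8+, Rb8, Ra8, Kf8, Kf7, Kf6, Ke6, Bg8, Bf7, Be6, Ba6, Bd5, Bb5, Bd3, ... (list truncated; more exist).
Black has legal moves and is not in check → neither.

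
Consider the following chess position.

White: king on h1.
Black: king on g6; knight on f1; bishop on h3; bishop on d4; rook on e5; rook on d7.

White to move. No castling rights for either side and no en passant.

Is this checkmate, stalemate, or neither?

stalemate

White to move; white king on h1.
In check: no.
King squares — g1: attacked by Bd4; g2: attacked by Bh3; h2: attacked by Nf1.
Legal moves for White: none.
Not in check and no legal moves → stalemate.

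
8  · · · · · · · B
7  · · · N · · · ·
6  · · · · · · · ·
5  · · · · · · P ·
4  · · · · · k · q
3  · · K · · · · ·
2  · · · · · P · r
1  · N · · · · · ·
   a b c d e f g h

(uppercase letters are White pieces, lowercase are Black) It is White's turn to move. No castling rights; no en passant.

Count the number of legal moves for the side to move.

22

White to move; king on c3.
In check: no.
Legal moves: Bg7, Bf6, Be5+, Bd4, Nf8, Nb8, Nf6, Nb6, Ne5, Nc5, Kd4, Kc4, Kb4, Kd3, Kb3, Kd2, Kc2, Kb2, Na3, Nd2, g6, f3.
Count: 22.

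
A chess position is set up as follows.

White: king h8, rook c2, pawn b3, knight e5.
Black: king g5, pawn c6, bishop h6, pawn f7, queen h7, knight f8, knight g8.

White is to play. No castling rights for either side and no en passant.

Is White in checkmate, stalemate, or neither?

White to move; white king on h8.
In check: yes, from the black queen on h7.
King squares — g7: attacked by Bh6; h7: attacked by Nf8; g8: attacked by Qh7.
Legal moves for White: none.
In check with no legal moves → checkmate.

checkmate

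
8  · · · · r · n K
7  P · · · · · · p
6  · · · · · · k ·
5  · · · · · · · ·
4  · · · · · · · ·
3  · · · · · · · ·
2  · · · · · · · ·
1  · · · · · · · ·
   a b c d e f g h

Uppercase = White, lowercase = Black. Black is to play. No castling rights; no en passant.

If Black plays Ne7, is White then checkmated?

After Ne7: white king on h8; in check: yes, from the black rook on e8.
King squares — g7: attacked by Kg6; h7: attacked by Kg6; g8: attacked by Ne7.
White has no legal moves → checkmate.

yes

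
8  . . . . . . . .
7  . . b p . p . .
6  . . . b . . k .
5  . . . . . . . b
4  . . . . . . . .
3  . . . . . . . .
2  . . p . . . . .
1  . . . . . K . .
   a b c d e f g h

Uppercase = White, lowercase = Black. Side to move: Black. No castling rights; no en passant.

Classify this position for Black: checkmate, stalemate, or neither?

neither

Black to move; black king on g6.
In check: no.
Legal moves for Black include: Bd8, Bb8, Bb6, Ba5, Kh7, Kg7, Kh6, Kf6, Kg5, Kf5, Bf8, Be7, Be5, Bc5, Bf4, Bb4, Bg3, Ba3, ... (list truncated; more exist).
Black has legal moves and is not in check → neither.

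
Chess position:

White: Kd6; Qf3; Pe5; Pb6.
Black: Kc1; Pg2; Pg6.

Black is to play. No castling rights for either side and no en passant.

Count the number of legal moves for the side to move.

9

Black to move; king on c1.
In check: no.
Legal moves: Kd2, Kc2, Kb2, Kb1, g5, g1=Q, g1=R, g1=B, g1=N.
Count: 9.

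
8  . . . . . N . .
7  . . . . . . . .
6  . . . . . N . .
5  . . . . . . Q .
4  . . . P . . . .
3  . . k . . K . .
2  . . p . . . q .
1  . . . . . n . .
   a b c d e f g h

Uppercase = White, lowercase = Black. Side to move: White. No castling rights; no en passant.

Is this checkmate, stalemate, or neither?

White to move; white king on f3.
In check: yes, from the black queen on g2.
Legal moves for White: Kf4, Kxg2, Qxg2.
White is in check but has 3 legal moves → neither.

neither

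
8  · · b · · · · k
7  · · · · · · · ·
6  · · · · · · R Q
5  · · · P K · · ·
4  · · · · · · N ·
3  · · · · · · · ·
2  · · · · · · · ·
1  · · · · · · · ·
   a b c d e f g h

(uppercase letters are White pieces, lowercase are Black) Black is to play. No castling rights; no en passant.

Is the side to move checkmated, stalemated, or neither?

Black to move; black king on h8.
In check: yes, from the white queen on h6.
King squares — g7: attacked by Rg6; h7: attacked by Qh6; g8: attacked by Rg6.
Legal moves for Black: none.
In check with no legal moves → checkmate.

checkmate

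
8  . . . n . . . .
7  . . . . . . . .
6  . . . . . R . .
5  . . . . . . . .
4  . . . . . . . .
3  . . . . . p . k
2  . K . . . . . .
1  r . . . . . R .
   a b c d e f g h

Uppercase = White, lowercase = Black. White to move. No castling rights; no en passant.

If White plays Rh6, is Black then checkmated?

yes

After Rh6: black king on h3; in check: yes, from the white rook on h6.
King squares — g2: attacked by Rg1; h2: attacked by Rh6; g3: attacked by Rg1; g4: attacked by Rg1; h4: attacked by Rh6.
Black has no legal moves → checkmate.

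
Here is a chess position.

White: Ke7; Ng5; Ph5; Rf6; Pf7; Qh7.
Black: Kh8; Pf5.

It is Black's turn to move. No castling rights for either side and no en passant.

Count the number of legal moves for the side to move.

0

Black to move; king on h8.
In check: yes, from the white queen on h7.
Legal moves: none.
Count: 0.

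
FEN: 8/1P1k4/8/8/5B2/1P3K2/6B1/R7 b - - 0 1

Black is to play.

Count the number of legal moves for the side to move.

Black to move; king on d7.
In check: no.
Legal moves: Ke8, Kd8, Ke7, Ke6, Kc6.
Count: 5.

5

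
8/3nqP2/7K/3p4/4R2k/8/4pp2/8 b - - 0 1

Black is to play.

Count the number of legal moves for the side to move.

Black to move; king on h4.
In check: yes, from the white rook on e4.
Legal moves: Kh3, Kg3, Qxe4, dxe4.
Count: 4.

4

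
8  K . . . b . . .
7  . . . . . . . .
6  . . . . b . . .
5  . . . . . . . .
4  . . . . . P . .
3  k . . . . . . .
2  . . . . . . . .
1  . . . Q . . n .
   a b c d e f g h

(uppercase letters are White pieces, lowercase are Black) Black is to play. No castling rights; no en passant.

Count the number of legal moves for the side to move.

Black to move; king on a3.
In check: no.
Legal moves: B8f7, B8d7, Bg6, Bc6+, Bh5, Bb5, Ba4, Bg8, Bc8, B6f7, B6d7, Bf5, Bd5+, Bg4, Bc4, Bh3, Bb3, Ba2, Kb4, Kb2, Ka2, Nh3, Nf3, Ne2.
Count: 24.

24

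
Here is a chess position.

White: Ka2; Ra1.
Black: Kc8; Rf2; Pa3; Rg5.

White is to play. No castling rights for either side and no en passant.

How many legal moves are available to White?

3

White to move; king on a2.
In check: yes, from the black rook on f2.
Legal moves: Kb3, Kxa3, Kb1.
Count: 3.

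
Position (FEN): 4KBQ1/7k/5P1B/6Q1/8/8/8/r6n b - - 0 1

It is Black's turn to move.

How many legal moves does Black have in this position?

0

Black to move; king on h7.
In check: yes, from the white queen on g8.
Legal moves: none.
Count: 0.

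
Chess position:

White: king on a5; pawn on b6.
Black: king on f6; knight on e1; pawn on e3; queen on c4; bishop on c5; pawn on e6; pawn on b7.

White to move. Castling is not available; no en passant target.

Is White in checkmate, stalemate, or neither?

stalemate

White to move; white king on a5.
In check: no.
King squares — a4: attacked by Qc4; b4: attacked by Qc4; b5: attacked by Qc4; a6: attacked by Qc4; b6: own pawn.
Legal moves for White: none.
Not in check and no legal moves → stalemate.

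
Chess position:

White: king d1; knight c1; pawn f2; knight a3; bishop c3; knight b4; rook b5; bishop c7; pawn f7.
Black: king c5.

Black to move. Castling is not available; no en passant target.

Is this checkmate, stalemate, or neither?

checkmate

Black to move; black king on c5.
In check: yes, from the white rook on b5.
King squares — b4: attacked by Bc3; c4: attacked by Na3; d4: attacked by Bc3; b5: attacked by Na3; d5: attacked by Nb4; b6: attacked by Rb5; c6: attacked by Nb4; d6: attacked by Bc7.
Legal moves for Black: none.
In check with no legal moves → checkmate.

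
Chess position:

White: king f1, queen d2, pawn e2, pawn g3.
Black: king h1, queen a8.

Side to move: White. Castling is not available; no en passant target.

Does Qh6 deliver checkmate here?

yes

After Qh6: black king on h1; in check: yes, from the white queen on h6.
King squares — g1: attacked by Kf1; g2: attacked by Kf1; h2: attacked by Qh6.
Black has no legal moves → checkmate.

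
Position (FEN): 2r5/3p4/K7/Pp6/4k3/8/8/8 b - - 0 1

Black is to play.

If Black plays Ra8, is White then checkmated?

After Ra8: white king on a6; in check: yes, from the black rook on a8.
White has 3 legal replies: Kb7, Kb6, Kxb5.
In check but a legal move exists → not checkmate.

no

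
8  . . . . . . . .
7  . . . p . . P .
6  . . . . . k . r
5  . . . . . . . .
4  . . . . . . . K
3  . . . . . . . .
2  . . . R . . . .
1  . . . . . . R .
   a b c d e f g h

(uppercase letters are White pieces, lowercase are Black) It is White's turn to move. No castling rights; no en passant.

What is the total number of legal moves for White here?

White to move; king on h4.
In check: yes, from the black rook on h6.
Legal moves: Kg4, Kg3.
Count: 2.

2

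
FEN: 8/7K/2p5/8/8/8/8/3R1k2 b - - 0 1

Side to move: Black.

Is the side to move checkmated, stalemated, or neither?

neither

Black to move; black king on f1.
In check: yes, from the white rook on d1.
King squares — e1: attacked by Rd1; g1: attacked by Rd1; e2: available; f2: available; g2: available.
Legal moves for Black: Kg2, Kf2, Ke2.
Black is in check but has 3 legal moves → neither.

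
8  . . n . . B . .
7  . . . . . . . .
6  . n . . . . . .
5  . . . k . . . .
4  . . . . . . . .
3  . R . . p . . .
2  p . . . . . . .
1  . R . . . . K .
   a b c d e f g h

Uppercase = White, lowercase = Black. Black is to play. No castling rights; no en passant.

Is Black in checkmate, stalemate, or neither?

neither

Black to move; black king on d5.
In check: no.
Legal moves for Black include: Ne7, Na7, Nd6, Na8, Nd7, Nc4, Na4, Ke6, Kc6, Ke5, Ke4, Kd4, Kc4, axb1=Q+, axb1=R+, axb1=B, axb1=N, e2, ... (list truncated; more exist).
Black has legal moves and is not in check → neither.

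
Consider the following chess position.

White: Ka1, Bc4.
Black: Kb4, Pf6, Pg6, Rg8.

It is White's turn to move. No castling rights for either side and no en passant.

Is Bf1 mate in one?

no

After Bf1: black king on b4; in check: no.
Black is not in check, so this cannot be checkmate.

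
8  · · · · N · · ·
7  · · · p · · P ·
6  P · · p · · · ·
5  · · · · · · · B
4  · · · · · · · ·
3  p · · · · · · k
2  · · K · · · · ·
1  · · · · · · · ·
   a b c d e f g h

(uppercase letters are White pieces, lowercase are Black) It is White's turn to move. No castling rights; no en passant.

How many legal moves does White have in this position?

21

White to move; king on c2.
In check: no.
Legal moves: Nc7, Nf6, Nxd6, Bf7, Bg6, Bg4+, Bf3, Be2, Bd1, Kd3, Kc3, Kb3, Kd2, Kd1, Kc1, Kb1, g8=Q, g8=R, g8=B, g8=N, a7.
Count: 21.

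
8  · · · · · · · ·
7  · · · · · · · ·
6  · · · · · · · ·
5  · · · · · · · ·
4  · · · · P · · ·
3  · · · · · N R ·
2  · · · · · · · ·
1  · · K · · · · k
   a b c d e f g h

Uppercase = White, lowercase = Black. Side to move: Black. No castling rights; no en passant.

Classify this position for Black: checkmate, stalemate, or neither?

Black to move; black king on h1.
In check: no.
King squares — g1: attacked by Nf3; g2: attacked by Rg3; h2: attacked by Nf3.
Legal moves for Black: none.
Not in check and no legal moves → stalemate.

stalemate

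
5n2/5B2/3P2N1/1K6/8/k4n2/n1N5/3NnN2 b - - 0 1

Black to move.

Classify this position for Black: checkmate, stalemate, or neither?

Black to move; black king on a3.
In check: yes, from the white knight on c2.
Legal moves for Black: Nxc2.
Black is in check but has 1 legal move → neither.

neither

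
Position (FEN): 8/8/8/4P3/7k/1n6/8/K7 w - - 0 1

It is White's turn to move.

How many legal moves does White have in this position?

White to move; king on a1.
In check: yes, from the black knight on b3.
Legal moves: Kb2, Ka2, Kb1.
Count: 3.

3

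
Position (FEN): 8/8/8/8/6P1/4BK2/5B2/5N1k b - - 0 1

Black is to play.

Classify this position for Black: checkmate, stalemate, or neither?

stalemate

Black to move; black king on h1.
In check: no.
King squares — g1: attacked by Bf2; g2: attacked by Kf3; h2: attacked by Nf1.
Legal moves for Black: none.
Not in check and no legal moves → stalemate.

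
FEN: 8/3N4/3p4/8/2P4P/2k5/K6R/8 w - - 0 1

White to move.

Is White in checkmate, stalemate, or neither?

neither

White to move; white king on a2.
In check: no.
Legal moves for White include: Nf8, Nb8, Nf6, Nb6, Ne5, Nc5, Rh3+, Rg2, Rf2, Re2, Rd2, Rc2+, Rb2, Rh1, Ka3, Kb1, Ka1, h5, ... (list truncated; more exist).
White has legal moves and is not in check → neither.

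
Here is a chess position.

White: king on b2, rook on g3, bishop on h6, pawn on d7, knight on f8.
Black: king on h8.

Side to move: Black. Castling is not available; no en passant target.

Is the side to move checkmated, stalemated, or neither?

stalemate

Black to move; black king on h8.
In check: no.
King squares — g7: attacked by Rg3; h7: attacked by Nf8; g8: attacked by Rg3.
Legal moves for Black: none.
Not in check and no legal moves → stalemate.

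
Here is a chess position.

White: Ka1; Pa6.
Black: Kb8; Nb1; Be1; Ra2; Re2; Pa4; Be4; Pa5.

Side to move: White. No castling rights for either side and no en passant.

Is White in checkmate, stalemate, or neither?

checkmate

White to move; white king on a1.
In check: yes, from the black rook on a2.
King squares — b1: attacked by Be4; a2: attacked by Re2; b2: attacked by Ra2.
Legal moves for White: none.
In check with no legal moves → checkmate.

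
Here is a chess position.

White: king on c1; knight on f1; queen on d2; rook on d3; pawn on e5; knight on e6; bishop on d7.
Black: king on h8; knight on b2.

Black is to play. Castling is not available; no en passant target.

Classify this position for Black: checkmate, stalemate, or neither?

neither

Black to move; black king on h8.
In check: no.
Legal moves for Black: Kg8, Kh7, Nc4, Na4, Nxd3+, Nd1.
Black has 6 legal moves and is not in check → neither.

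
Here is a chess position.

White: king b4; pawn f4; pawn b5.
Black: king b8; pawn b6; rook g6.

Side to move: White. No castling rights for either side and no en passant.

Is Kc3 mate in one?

After Kc3: black king on b8; in check: no.
Black is not in check, so this cannot be checkmate.

no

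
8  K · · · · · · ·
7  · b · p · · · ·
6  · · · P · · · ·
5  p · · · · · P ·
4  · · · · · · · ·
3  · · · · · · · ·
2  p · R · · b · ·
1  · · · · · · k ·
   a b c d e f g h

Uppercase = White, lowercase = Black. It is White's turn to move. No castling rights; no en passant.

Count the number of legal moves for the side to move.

White to move; king on a8.
In check: yes, from the black bishop on b7.
Legal moves: Kb8, Kxb7.
Count: 2.

2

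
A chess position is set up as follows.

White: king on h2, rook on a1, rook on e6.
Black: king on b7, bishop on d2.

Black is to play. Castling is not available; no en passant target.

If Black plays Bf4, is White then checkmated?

no

After Bf4: white king on h2; in check: yes, from the black bishop on f4.
White has 4 legal replies: Kh3, Kg2, Kh1, Kg1.
In check but a legal move exists → not checkmate.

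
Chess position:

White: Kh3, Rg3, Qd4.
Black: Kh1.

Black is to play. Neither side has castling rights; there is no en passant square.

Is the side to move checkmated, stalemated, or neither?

stalemate

Black to move; black king on h1.
In check: no.
King squares — g1: attacked by Rg3; g2: attacked by Rg3; h2: attacked by Kh3.
Legal moves for Black: none.
Not in check and no legal moves → stalemate.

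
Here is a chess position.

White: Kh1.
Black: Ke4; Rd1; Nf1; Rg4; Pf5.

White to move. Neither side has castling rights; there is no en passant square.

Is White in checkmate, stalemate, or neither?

stalemate

White to move; white king on h1.
In check: no.
King squares — g1: attacked by Rg4; g2: attacked by Rg4; h2: attacked by Nf1.
Legal moves for White: none.
Not in check and no legal moves → stalemate.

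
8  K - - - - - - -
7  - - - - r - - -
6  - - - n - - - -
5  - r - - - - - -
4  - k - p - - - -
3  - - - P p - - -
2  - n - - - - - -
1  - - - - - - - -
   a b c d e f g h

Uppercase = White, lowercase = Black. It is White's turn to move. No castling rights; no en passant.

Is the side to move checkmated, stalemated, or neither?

White to move; white king on a8.
In check: no.
King squares — a7: attacked by Re7; b7: attacked by Rb5; b8: attacked by Rb5.
Legal moves for White: none.
Not in check and no legal moves → stalemate.

stalemate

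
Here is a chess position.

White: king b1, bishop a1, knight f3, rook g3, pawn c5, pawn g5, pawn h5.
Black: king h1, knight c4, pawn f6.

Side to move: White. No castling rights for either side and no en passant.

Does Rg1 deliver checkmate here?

yes

After Rg1: black king on h1; in check: yes, from the white rook on g1.
King squares — g1: attacked by Nf3; g2: attacked by Rg1; h2: attacked by Nf3.
Black has no legal moves → checkmate.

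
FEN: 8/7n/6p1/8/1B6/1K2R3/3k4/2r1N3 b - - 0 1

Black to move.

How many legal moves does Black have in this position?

Black to move; king on d2.
In check: yes, from the white bishop on b4.
Legal moves: Kxe3, Kd1, Rc3+.
Count: 3.

3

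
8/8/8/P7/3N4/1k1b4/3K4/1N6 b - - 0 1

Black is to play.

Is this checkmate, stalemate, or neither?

Black to move; black king on b3.
In check: yes, from the white knight on d4.
King squares — a2: available; b2: available; c2: attacked by Kd2; a3: attacked by Nb1; c3: attacked by Nb1; a4: available; b4: available; c4: available.
Legal moves for Black: Kc4, Kb4, Ka4, Kb2, Ka2.
Black is in check but has 5 legal moves → neither.

neither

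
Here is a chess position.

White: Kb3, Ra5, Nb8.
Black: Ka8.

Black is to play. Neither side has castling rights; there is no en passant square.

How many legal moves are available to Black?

2

Black to move; king on a8.
In check: yes, from the white rook on a5.
Legal moves: Kxb8, Kb7.
Count: 2.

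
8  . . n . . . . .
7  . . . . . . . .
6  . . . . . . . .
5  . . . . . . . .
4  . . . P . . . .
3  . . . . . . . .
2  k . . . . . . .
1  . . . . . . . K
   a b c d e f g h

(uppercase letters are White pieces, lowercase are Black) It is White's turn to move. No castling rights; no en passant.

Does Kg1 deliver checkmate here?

After Kg1: black king on a2; in check: no.
Black is not in check, so this cannot be checkmate.

no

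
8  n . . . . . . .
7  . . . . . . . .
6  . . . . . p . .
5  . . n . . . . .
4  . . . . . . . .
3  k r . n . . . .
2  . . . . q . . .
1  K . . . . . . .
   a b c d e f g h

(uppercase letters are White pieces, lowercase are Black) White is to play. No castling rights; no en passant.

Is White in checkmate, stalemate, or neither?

White to move; white king on a1.
In check: no.
King squares — b1: attacked by Rb3; a2: attacked by Qe2; b2: attacked by Qe2.
Legal moves for White: none.
Not in check and no legal moves → stalemate.

stalemate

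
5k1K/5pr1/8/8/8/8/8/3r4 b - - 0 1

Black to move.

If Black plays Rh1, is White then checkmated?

yes

After Rh1: white king on h8; in check: yes, from the black rook on h1.
King squares — g7: attacked by Kf8; h7: attacked by Rh1; g8: attacked by Rg7.
White has no legal moves → checkmate.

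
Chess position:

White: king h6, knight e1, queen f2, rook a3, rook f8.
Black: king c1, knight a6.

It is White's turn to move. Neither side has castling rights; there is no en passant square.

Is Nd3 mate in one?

no

After Nd3: black king on c1; in check: yes, from the white knight on d3.
Black has 2 legal replies: Kd1, Kb1.
In check but a legal move exists → not checkmate.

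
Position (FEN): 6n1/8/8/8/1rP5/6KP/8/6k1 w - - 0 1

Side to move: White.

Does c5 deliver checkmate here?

no

After c5: black king on g1; in check: no.
Black is not in check, so this cannot be checkmate.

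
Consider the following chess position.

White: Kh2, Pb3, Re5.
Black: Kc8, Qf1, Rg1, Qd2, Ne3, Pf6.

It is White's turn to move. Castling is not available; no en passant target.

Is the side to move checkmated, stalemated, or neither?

checkmate

White to move; white king on h2.
In check: yes, from the black queen on d2.
King squares — g1: attacked by Qf1; h1: attacked by Rg1; g2: attacked by Qf1; g3: attacked by Rg1; h3: attacked by Qf1.
Legal moves for White: none.
In check with no legal moves → checkmate.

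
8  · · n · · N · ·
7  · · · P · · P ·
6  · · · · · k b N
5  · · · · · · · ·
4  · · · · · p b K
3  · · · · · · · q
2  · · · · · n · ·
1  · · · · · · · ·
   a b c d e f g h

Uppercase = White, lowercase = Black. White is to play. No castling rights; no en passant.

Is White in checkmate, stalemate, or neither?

White to move; white king on h4.
In check: yes, from the black queen on h3.
King squares — g3: attacked by Qh3; h3: attacked by Nf2; g4: attacked by Nf2; g5: attacked by Kf6; h5: attacked by Qh3.
Legal moves for White: none.
In check with no legal moves → checkmate.

checkmate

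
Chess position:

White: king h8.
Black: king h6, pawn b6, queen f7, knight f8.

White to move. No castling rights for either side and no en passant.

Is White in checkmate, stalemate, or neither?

stalemate

White to move; white king on h8.
In check: no.
King squares — g7: attacked by Kh6; h7: attacked by Kh6; g8: attacked by Qf7.
Legal moves for White: none.
Not in check and no legal moves → stalemate.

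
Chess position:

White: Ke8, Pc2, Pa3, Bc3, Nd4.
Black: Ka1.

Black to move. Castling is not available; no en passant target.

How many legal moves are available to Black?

Black to move; king on a1.
In check: yes, from the white bishop on c3.
Legal moves: Ka2, Kb1.
Count: 2.

2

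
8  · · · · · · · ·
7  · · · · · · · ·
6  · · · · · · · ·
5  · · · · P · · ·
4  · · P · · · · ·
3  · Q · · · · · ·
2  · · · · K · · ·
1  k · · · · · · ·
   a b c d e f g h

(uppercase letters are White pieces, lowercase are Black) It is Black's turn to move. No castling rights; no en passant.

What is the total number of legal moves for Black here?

Black to move; king on a1.
In check: no.
Legal moves: none.
Count: 0.

0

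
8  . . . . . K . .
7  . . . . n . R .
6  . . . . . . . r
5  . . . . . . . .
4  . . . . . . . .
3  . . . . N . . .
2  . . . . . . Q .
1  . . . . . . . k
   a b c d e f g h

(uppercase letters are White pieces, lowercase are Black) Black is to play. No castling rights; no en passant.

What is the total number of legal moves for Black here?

0

Black to move; king on h1.
In check: yes, from the white queen on g2.
Legal moves: none.
Count: 0.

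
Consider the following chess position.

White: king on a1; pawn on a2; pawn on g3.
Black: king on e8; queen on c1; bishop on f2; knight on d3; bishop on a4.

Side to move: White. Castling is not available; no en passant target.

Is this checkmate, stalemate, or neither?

checkmate

White to move; white king on a1.
In check: yes, from the black queen on c1.
King squares — b1: attacked by Qc1; a2: own pawn; b2: attacked by Qc1.
Legal moves for White: none.
In check with no legal moves → checkmate.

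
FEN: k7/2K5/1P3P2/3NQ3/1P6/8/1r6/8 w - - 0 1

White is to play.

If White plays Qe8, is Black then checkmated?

After Qe8: black king on a8; in check: yes, from the white queen on e8.
King squares — a7: attacked by Pb6; b7: attacked by Kc7; b8: attacked by Kc7.
Black has no legal moves → checkmate.

yes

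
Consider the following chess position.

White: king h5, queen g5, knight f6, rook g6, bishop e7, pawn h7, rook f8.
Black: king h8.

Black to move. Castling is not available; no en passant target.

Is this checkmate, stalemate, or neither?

checkmate

Black to move; black king on h8.
In check: yes, from the white rook on f8.
King squares — g7: attacked by Rg6; h7: attacked by Nf6; g8: attacked by Nf6.
Legal moves for Black: none.
In check with no legal moves → checkmate.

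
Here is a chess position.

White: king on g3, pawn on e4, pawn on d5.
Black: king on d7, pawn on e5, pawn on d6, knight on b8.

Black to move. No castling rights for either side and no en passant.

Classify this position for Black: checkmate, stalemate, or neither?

neither

Black to move; black king on d7.
In check: no.
Legal moves for Black: Nc6, Na6, Ke8, Kd8, Kc8, Ke7, Kc7.
Black has 7 legal moves and is not in check → neither.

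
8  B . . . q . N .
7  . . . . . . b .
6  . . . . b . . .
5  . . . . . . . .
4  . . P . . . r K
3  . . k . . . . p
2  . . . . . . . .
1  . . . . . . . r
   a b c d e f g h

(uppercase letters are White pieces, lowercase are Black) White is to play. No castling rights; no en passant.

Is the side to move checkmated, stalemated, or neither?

checkmate

White to move; white king on h4.
In check: yes, from the black rook on g4.
King squares — g3: attacked by Rg4; h3: attacked by Rh1; g4: attacked by Be6; g5: attacked by Rg4; h5: attacked by Qe8.
Legal moves for White: none.
In check with no legal moves → checkmate.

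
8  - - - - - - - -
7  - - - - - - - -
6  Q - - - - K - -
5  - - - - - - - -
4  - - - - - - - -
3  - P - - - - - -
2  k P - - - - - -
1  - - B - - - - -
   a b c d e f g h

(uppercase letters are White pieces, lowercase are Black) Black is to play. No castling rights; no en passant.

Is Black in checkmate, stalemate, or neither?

neither

Black to move; black king on a2.
In check: yes, from the white queen on a6.
King squares — a1: attacked by Qa6; b1: available; b2: attacked by Bc1; a3: attacked by Pb2; b3: available.
Legal moves for Black: Kxb3, Kb1.
Black is in check but has 2 legal moves → neither.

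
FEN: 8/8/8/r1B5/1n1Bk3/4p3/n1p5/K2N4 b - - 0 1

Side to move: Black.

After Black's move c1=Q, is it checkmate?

After c1=Q: white king on a1; in check: yes, from the black queen on c1.
King squares — b1: attacked by Qc1; a2: attacked by Nb4; b2: attacked by Qc1.
White has no legal moves → checkmate.

yes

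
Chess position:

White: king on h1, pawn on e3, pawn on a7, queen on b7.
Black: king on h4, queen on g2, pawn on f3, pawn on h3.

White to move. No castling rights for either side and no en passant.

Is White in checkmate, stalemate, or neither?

checkmate

White to move; white king on h1.
In check: yes, from the black queen on g2.
King squares — g1: attacked by Qg2; g2: attacked by Pf3; h2: attacked by Qg2.
Legal moves for White: none.
In check with no legal moves → checkmate.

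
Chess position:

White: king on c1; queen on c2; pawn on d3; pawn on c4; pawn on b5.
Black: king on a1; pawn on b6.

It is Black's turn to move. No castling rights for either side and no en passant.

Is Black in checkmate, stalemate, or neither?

stalemate

Black to move; black king on a1.
In check: no.
King squares — b1: attacked by Kc1; a2: attacked by Qc2; b2: attacked by Kc1.
Legal moves for Black: none.
Not in check and no legal moves → stalemate.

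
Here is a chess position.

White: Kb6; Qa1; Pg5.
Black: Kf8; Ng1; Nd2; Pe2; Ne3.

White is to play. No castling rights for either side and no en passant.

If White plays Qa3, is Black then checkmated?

After Qa3: black king on f8; in check: yes, from the white queen on a3.
Black has 4 legal replies: Kg8, Ke8, Kg7, Kf7.
In check but a legal move exists → not checkmate.

no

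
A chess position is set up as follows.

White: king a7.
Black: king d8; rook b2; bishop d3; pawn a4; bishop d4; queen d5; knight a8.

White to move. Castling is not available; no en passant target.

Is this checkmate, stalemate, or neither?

checkmate

White to move; white king on a7.
In check: yes, from the black bishop on d4.
King squares — a6: attacked by Bd3; b6: attacked by Rb2; b7: attacked by Rb2; a8: attacked by Qd5; b8: attacked by Rb2.
Legal moves for White: none.
In check with no legal moves → checkmate.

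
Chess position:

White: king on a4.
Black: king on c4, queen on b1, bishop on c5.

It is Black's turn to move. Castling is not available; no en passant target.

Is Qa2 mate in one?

yes

After Qa2: white king on a4; in check: yes, from the black queen on a2.
King squares — a3: attacked by Qa2; b3: attacked by Qa2; b4: attacked by Kc4; a5: attacked by Qa2; b5: attacked by Kc4.
White has no legal moves → checkmate.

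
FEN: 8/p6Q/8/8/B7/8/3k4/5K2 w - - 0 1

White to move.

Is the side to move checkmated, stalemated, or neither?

neither

White to move; white king on f1.
In check: no.
Legal moves for White include: Qh8, Qg8, Qg7, Qf7, Qe7, Qd7+, Qc7, Qb7, Qxa7, Qh6+, Qg6, Qh5, Qf5, Qh4, Qe4, Qh3, Qd3+, Qh2+, ... (list truncated; more exist).
White has legal moves and is not in check → neither.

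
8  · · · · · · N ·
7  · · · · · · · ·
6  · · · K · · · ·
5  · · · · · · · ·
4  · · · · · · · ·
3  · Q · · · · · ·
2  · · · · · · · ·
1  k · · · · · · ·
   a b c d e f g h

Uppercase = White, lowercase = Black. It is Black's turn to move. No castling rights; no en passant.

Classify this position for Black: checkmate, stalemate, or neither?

Black to move; black king on a1.
In check: no.
King squares — b1: attacked by Qb3; a2: attacked by Qb3; b2: attacked by Qb3.
Legal moves for Black: none.
Not in check and no legal moves → stalemate.

stalemate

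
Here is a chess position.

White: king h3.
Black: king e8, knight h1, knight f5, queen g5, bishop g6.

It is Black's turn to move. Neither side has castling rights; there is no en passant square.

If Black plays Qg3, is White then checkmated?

After Qg3: white king on h3; in check: yes, from the black queen on g3.
King squares — g2: attacked by Qg3; h2: attacked by Qg3; g3: attacked by Nh1; g4: attacked by Qg3; h4: attacked by Qg3.
White has no legal moves → checkmate.

yes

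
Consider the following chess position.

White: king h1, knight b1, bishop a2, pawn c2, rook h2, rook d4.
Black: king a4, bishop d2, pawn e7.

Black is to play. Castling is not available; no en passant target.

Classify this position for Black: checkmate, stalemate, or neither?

Black to move; black king on a4.
In check: yes, from the white rook on d4.
King squares — a3: attacked by Nb1; b3: attacked by Ba2; b4: attacked by Rd4; a5: available; b5: available.
Legal moves for Black: Kb5, Ka5, Bb4.
Black is in check but has 3 legal moves → neither.

neither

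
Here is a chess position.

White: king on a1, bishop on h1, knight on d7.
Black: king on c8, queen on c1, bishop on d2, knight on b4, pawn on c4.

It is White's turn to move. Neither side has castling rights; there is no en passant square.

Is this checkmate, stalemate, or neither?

checkmate

White to move; white king on a1.
In check: yes, from the black queen on c1.
King squares — b1: attacked by Qc1; a2: attacked by Nb4; b2: attacked by Qc1.
Legal moves for White: none.
In check with no legal moves → checkmate.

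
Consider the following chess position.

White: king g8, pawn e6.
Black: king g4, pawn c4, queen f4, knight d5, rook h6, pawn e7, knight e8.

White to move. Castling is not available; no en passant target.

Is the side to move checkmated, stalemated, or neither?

White to move; white king on g8.
In check: no.
King squares — f7: attacked by Qf4; g7: attacked by Ne8; h7: attacked by Rh6; f8: attacked by Qf4; h8: attacked by Rh6.
Legal moves for White: none.
Not in check and no legal moves → stalemate.

stalemate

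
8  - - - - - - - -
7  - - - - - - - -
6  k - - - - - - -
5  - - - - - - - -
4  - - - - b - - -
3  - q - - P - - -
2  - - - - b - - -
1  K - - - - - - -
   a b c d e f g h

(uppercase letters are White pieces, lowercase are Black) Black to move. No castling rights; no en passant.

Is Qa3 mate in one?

After Qa3: white king on a1; in check: yes, from the black queen on a3.
King squares — b1: attacked by Be4; a2: attacked by Qa3; b2: attacked by Qa3.
White has no legal moves → checkmate.

yes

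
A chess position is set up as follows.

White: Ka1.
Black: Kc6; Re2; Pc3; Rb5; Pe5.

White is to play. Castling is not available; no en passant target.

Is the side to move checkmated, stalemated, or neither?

White to move; white king on a1.
In check: no.
King squares — b1: attacked by Rb5; a2: attacked by Re2; b2: attacked by Re2.
Legal moves for White: none.
Not in check and no legal moves → stalemate.

stalemate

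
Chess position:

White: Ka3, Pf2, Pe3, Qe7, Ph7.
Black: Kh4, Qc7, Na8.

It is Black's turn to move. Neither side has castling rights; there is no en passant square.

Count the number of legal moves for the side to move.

4

Black to move; king on h4.
In check: yes, from the white queen on e7.
Legal moves: Kh5, Kg4, Kh3, Qxe7+.
Count: 4.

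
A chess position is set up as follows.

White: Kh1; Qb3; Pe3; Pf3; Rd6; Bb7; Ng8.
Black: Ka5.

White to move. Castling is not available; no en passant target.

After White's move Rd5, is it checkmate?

After Rd5: black king on a5; in check: yes, from the white rook on d5.
King squares — a4: attacked by Qb3; b4: attacked by Qb3; b5: attacked by Qb3; a6: attacked by Bb7; b6: attacked by Qb3.
Black has no legal moves → checkmate.

yes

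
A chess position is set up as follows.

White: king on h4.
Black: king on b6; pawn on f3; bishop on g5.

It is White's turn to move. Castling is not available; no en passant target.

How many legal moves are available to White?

White to move; king on h4.
In check: yes, from the black bishop on g5.
Legal moves: Kh5, Kxg5, Kg4, Kh3, Kg3.
Count: 5.

5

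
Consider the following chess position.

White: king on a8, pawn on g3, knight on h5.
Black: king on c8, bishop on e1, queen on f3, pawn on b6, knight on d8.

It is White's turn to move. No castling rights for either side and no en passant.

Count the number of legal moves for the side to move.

White to move; king on a8.
In check: yes, from the black queen on f3.
Legal moves: Ka7.
Count: 1.

1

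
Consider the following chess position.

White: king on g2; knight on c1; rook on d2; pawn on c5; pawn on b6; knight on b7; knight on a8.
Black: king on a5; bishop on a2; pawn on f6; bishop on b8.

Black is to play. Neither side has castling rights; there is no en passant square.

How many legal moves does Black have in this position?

Black to move; king on a5.
In check: yes, from the white knight on b7.
Legal moves: Ka6, Kb5, Kb4, Ka4.
Count: 4.

4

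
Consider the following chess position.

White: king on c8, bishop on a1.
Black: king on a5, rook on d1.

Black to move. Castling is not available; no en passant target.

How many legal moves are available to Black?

Black to move; king on a5.
In check: no.
Legal moves: Kb6, Ka6, Kb5, Kb4, Ka4, Rd8+, Rd7, Rd6, Rd5, Rd4, Rd3, Rd2, Rh1, Rg1, Rf1, Re1, Rc1+, Rb1, Rxa1.
Count: 19.

19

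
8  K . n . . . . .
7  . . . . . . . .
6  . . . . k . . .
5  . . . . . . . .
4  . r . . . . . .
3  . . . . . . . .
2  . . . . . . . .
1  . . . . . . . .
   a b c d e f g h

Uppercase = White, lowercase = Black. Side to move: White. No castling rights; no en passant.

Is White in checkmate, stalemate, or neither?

White to move; white king on a8.
In check: no.
King squares — a7: attacked by Nc8; b7: attacked by Rb4; b8: attacked by Rb4.
Legal moves for White: none.
Not in check and no legal moves → stalemate.

stalemate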